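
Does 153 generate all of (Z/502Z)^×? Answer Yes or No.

No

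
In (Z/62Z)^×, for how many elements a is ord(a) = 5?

4

φ(62) = φ(2)·φ(31) = 1·30 = 30 = 2 · 3 · 5.
Since (Z/62Z)^× is cyclic of order 30, the number of elements of order d is φ(d) when d | 30 and 0 otherwise.
5 | 30, and φ(5) = 5 − 1 = 4.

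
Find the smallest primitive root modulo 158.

3

φ(158) = φ(2)·φ(79) = 1·78 = 78 = 2 · 3 · 13.
Test candidates g = 2, 3, … against the prime factors q ∈ {2, 3, 13} of φ(158): g is a generator iff g^(78/q) ≢ 1 for every such q.
g = 2: gcd(2, 158) = 2 > 1, not a unit — skip.
g = 3: 3^39 ≡ 157; 3^26 ≡ 23; 3^6 ≡ 97 — none is 1, so 3 is a primitive root.
Hence the least primitive root of 158 is 3.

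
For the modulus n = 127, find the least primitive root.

φ(127) = 127 − 1 = 126 = 2 · 3^2 · 7.
Test candidates g = 2, 3, … against the prime factors q ∈ {2, 3, 7} of φ(127): g is a generator iff g^(126/q) ≢ 1 for every such q.
g = 2: 2^63 ≡ 1 — hits 1, so not a primitive root.
g = 3: 3^63 ≡ 126; 3^42 ≡ 107; 3^18 ≡ 4 — none is 1, so 3 is a primitive root.
Hence the least primitive root of 127 is 3.

3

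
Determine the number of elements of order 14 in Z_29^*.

φ(29) = 29 − 1 = 28 = 2^2 · 7.
(Z/29Z)^× is cyclic (|G| = 28); a cyclic group of order m has exactly φ(d) elements of each order d | m, and none otherwise.
14 = 2 · 7 divides 28, and φ(14) = 6.

6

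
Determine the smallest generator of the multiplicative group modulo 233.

φ(233) = 233 − 1 = 232 = 2^3 · 29.
g is a primitive root iff g^(232/q) ≢ 1 (mod 233) for each prime q ∈ {2, 29}.
g = 2: 2^116 ≡ 1 — hits 1, so not a primitive root.
g = 3: 3^116 ≡ 232; 3^8 ≡ 37 — none is 1, so 3 is a primitive root.
So 3 is the smallest generator of (Z/233Z)^×.

3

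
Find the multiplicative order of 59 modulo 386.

The order of 59 must divide φ(386) = φ(2)·φ(193) = 1·192 = 192 = 2^6 · 3.
Divisors of 192: 1, 2, 3, 4, 6, 8, 12, 16, 24, 32, 48, 64, 96, 192.
Check 59^d mod 386 for each divisor in increasing order:
59^1 ≡ 59 (mod 386)
59^2 ≡ 7 (mod 386)
59^3 ≡ 27 (mod 386)
59^4 ≡ 49 (mod 386)
59^6 ≡ 343 (mod 386)
59^8 ≡ 85 (mod 386)
59^12 ≡ 305 (mod 386)
59^16 ≡ 277 (mod 386)
59^24 ≡ 385 (mod 386)
59^32 ≡ 301 (mod 386)
59^48 ≡ 1 (mod 386) ✓
Hence ord(59) = 48.

48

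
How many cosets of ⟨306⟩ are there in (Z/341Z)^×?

By Lagrange's theorem, ord_341(306) divides φ(341) = φ(11·31) = (11−1)·(31−1) = 10·30 = 300 = 2^2 · 3 · 5^2.
Divisors of 300: 1, 2, 3, 4, 5, 6, 10, 12, 15, 20, 25, 30, 50, 60, 75, 100, 150, 300.
Check 306^d mod 341 for each divisor in increasing order:
306^1 ≡ 306 (mod 341)
306^2 ≡ 202 (mod 341)
306^3 ≡ 91 (mod 341)
306^4 ≡ 225 (mod 341)
306^5 ≡ 309 (mod 341)
306^6 ≡ 97 (mod 341)
306^10 ≡ 1 (mod 341) ✓
So ord_341(306) = 10, hence |⟨306⟩| = 10.
The index is φ(341) / ord(306) = 300 / 10 = 30.

30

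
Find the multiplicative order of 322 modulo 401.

400

Since 322 ∈ (Z/401Z)^×, its order divides φ(401) = 401 − 1 = 400 = 2^4 · 5^2.
Divisors of 400: 1, 2, 4, 5, 8, 10, 16, 20, 25, 40, 50, 80, 100, 200, 400.
Evaluate successive powers at the divisors of 400:
322^1 ≡ 322 (mod 401)
322^2 ≡ 226 (mod 401)
322^4 ≡ 149 (mod 401)
322^5 ≡ 259 (mod 401)
322^8 ≡ 146 (mod 401)
322^10 ≡ 114 (mod 401)
322^16 ≡ 63 (mod 401)
322^20 ≡ 164 (mod 401)
322^25 ≡ 371 (mod 401)
322^40 ≡ 29 (mod 401)
322^50 ≡ 98 (mod 401)
322^80 ≡ 39 (mod 401)
322^100 ≡ 381 (mod 401)
322^200 ≡ 400 (mod 401)
322^400 ≡ 1 (mod 401) ✓
Hence ord(322) = 400.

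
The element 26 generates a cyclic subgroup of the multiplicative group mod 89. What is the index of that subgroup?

1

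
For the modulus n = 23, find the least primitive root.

5

φ(23) = 23 − 1 = 22 = 2 · 11.
g is a primitive root iff g^(22/q) ≢ 1 (mod 23) for each prime q ∈ {2, 11}.
g = 2: 2^11 ≡ 1 — hits 1, so not a primitive root.
g = 3: 3^11 ≡ 1 — hits 1, so not a primitive root.
g = 4: 4^11 ≡ 1 — hits 1, so not a primitive root.
g = 5: 5^11 ≡ 22; 5^2 ≡ 2 — none is 1, so 5 is a primitive root.
So 5 is the smallest generator of (Z/23Z)^×.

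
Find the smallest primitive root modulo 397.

5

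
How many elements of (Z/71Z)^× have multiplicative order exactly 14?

6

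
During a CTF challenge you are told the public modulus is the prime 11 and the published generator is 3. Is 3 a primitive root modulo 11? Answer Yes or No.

No

φ(11) = 11 − 1 = 10 = 2 · 5.
3 is a primitive root mod 11 iff 3^(φ(11)/q) ≢ 1 for every prime q | φ(11), i.e. q ∈ {2, 5}.
3^5 ≡ 1 (mod 11)  [q = 2: ≡ 1 ✗]
3^2 ≡ 9 (mod 11)  [q = 5: ≢ 1 ✓]
Since 3^5 ≡ 1, the order of 3 divides 5 < 10, so 3 is not a primitive root.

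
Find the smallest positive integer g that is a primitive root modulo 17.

φ(17) = 17 − 1 = 16 = 2^4.
g is a primitive root iff g^(16/q) ≢ 1 (mod 17) for each prime q ∈ {2}.
g = 2: 2^8 ≡ 1 — hits 1, so not a primitive root.
g = 3: 3^8 ≡ 16 — none is 1, so 3 is a primitive root.
Hence the least primitive root of 17 is 3.

3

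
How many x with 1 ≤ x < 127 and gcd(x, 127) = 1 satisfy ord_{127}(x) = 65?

0

φ(127) = 127 − 1 = 126 = 2 · 3^2 · 7.
In a cyclic group of order 126, there are φ(d) elements of order d for each divisor d of 126, and zero for non-divisors.
65 does not divide 126, so no element of (Z/127Z)^× has order 65.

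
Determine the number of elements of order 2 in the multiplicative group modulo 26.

1

φ(26) = φ(2)·φ(13) = 1·12 = 12 = 2^2 · 3.
Since (Z/26Z)^× is cyclic of order 12, the number of elements of order d is φ(d) when d | 12 and 0 otherwise.
2 | 12, and φ(2) = 2 − 1 = 1.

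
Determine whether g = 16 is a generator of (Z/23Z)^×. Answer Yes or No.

φ(23) = 23 − 1 = 22 = 2 · 11.
Test 16^(22/q) mod 23 for each prime factor q of 22:
16^11 ≡ 1 (mod 23)  [q = 2: ≡ 1 ✗]
16^2 ≡ 3 (mod 23)  [q = 11: ≢ 1 ✓]
The check at q = 2 fails, so 16 generates a proper subgroup.

No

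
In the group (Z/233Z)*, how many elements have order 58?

28

φ(233) = 233 − 1 = 232 = 2^3 · 29.
In a cyclic group of order 232, there are φ(d) elements of order d for each divisor d of 232, and zero for non-divisors.
58 = 2 · 29 divides 232, and φ(58) = 28.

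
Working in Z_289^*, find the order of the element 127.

By Lagrange's theorem, ord_289(127) divides φ(289) = φ(17^2) = 17·(17−1) = 272 = 2^4 · 17.
Divisors of 272: 1, 2, 4, 8, 16, 17, 34, 68, 136, 272.
Check 127^d mod 289 for each divisor in increasing order:
127^1 ≡ 127 (mod 289)
127^2 ≡ 234 (mod 289)
127^4 ≡ 135 (mod 289)
127^8 ≡ 18 (mod 289)
127^16 ≡ 35 (mod 289)
127^17 ≡ 110 (mod 289)
127^34 ≡ 251 (mod 289)
127^68 ≡ 288 (mod 289)
127^136 ≡ 1 (mod 289) ✓
The smallest such exponent is 136, so the order of 127 is 136.

136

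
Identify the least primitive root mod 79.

3

φ(79) = 79 − 1 = 78 = 2 · 3 · 13.
Test candidates g = 2, 3, … against the prime factors q ∈ {2, 3, 13} of φ(79): g is a generator iff g^(78/q) ≢ 1 for every such q.
g = 2: 2^39 ≡ 1 — hits 1, so not a primitive root.
g = 3: 3^39 ≡ 78; 3^26 ≡ 23; 3^6 ≡ 18 — none is 1, so 3 is a primitive root.
So 3 is the smallest generator of (Z/79Z)^×.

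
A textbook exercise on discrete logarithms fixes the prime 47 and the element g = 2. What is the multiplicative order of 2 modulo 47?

ord(2) | φ(47) = 47 − 1 = 46 = 2 · 23.
Divisors of 46: 1, 2, 23, 46.
Evaluate successive powers at the divisors of 46:
2^1 ≡ 2 (mod 47)
2^2 ≡ 4 (mod 47)
2^23 ≡ 1 (mod 47) ✓
The smallest such exponent is 23, so the order of 2 is 23.

23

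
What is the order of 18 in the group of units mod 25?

ord(18) | φ(25) = φ(5^2) = 5·(5−1) = 20 = 2^2 · 5.
Divisors of 20: 1, 2, 4, 5, 10, 20.
Test each divisor d:
18^1 ≡ 18 (mod 25)
18^2 ≡ 24 (mod 25)
18^4 ≡ 1 (mod 25) ✓
Therefore the multiplicative order of 18 modulo 25 is 4.

4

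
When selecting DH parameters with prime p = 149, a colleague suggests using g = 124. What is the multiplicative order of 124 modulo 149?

74

ord(124) | φ(149) = 149 − 1 = 148 = 2^2 · 37.
Divisors of 148: 1, 2, 4, 37, 74, 148.
Compute 124^d (mod 149) for the divisors d until we hit 1:
124^1 ≡ 124
124^2 ≡ 29
124^4 ≡ 96
124^37 ≡ 148
124^74 ≡ 1
So ord_149(124) = 74.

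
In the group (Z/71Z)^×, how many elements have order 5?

φ(71) = 71 − 1 = 70 = 2 · 5 · 7.
(Z/71Z)^× is cyclic (|G| = 70); a cyclic group of order m has exactly φ(d) elements of each order d | m, and none otherwise.
5 | 70, and φ(5) = 5 − 1 = 4.

4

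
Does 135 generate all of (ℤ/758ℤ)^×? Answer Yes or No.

No

φ(758) = φ(2)·φ(379) = 1·378 = 378 = 2 · 3^3 · 7.
135 is a primitive root mod 758 iff 135^(φ(758)/q) ≢ 1 for every prime q | φ(758), i.e. q ∈ {2, 3, 7}.
135^189 ≡ 757 (mod 758)  [q = 2: ≢ 1 ✓]
135^126 ≡ 1 (mod 758)  [q = 3: ≡ 1 ✗]
135^54 ≡ 465 (mod 758)  [q = 7: ≢ 1 ✓]
The check at q = 3 fails, so 135 generates a proper subgroup.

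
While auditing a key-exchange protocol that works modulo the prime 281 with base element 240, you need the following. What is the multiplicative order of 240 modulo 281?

280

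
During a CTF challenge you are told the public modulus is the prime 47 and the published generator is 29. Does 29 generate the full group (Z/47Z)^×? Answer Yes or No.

Yes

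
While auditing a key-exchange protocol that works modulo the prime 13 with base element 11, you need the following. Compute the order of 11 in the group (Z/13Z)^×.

12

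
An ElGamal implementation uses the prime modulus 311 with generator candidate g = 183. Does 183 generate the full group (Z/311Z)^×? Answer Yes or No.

Yes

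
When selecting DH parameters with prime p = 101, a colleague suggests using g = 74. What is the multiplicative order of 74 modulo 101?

100

By Lagrange's theorem, ord_101(74) divides φ(101) = 101 − 1 = 100 = 2^2 · 5^2.
Divisors of 100: 1, 2, 4, 5, 10, 20, 25, 50, 100.
Test each divisor d:
74^1 ≡ 74
74^2 ≡ 22
74^4 ≡ 80
74^5 ≡ 62
74^10 ≡ 6
74^20 ≡ 36
74^25 ≡ 10
74^50 ≡ 100
74^100 ≡ 1
Therefore the multiplicative order of 74 modulo 101 is 100.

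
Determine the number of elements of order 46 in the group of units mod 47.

φ(47) = 47 − 1 = 46 = 2 · 23.
In a cyclic group of order 46, there are φ(d) elements of order d for each divisor d of 46, and zero for non-divisors.
46 = 2 · 23 divides 46, and φ(46) = 22.

22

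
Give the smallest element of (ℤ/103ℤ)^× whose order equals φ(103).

5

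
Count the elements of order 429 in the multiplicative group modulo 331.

φ(331) = 331 − 1 = 330 = 2 · 3 · 5 · 11.
Since (Z/331Z)^× is cyclic of order 330, the number of elements of order d is φ(d) when d | 330 and 0 otherwise.
429 does not divide 330, so no element of (Z/331Z)^× has order 429.

0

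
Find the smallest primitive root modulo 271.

6

φ(271) = 271 − 1 = 270 = 2 · 3^3 · 5.
g is a primitive root iff g^(270/q) ≢ 1 (mod 271) for each prime q ∈ {2, 3, 5}.
g = 2: 2^135 ≡ 1 — hits 1, so not a primitive root.
g = 3: 3^135 ≡ 270; 3^90 ≡ 1 — hits 1, so not a primitive root.
g = 4: 4^135 ≡ 1 — hits 1, so not a primitive root.
g = 5: 5^135 ≡ 1 — hits 1, so not a primitive root.
g = 6: 6^135 ≡ 270; 6^90 ≡ 242; 6^54 ≡ 10 — none is 1, so 6 is a primitive root.
The smallest primitive root modulo 271 is 6.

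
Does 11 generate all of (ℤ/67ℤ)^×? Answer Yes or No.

Yes

φ(67) = 67 − 1 = 66 = 2 · 3 · 11.
An element g generates (Z/67Z)^× iff g^(66/q) ≢ 1 (mod 67) for each prime q ∈ {2, 3, 11}.
11^33 ≡ 66 (mod 67)  [q = 2: ≢ 1 ✓]
11^22 ≡ 29 (mod 67)  [q = 3: ≢ 1 ✓]
11^6 ≡ 14 (mod 67)  [q = 11: ≢ 1 ✓]
All checks pass, so 11 has order 66 and is a primitive root modulo 67.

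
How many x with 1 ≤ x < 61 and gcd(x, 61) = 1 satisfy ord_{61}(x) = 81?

φ(61) = 61 − 1 = 60 = 2^2 · 3 · 5.
Since (Z/61Z)^× is cyclic of order 60, the number of elements of order d is φ(d) when d | 60 and 0 otherwise.
Here 60 is not a multiple of 81, so there are no elements of order 81.

0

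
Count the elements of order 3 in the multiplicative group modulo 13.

2

φ(13) = 13 − 1 = 12 = 2^2 · 3.
In a cyclic group of order 12, there are φ(d) elements of order d for each divisor d of 12, and zero for non-divisors.
3 | 12, and φ(3) = 3 − 1 = 2.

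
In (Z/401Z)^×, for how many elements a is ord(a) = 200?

80

φ(401) = 401 − 1 = 400 = 2^4 · 5^2.
(Z/401Z)^× is cyclic (|G| = 400); a cyclic group of order m has exactly φ(d) elements of each order d | m, and none otherwise.
200 = 2^3 · 5^2 divides 400, and φ(200) = 80.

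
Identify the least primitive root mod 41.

φ(41) = 41 − 1 = 40 = 2^3 · 5.
Test candidates g = 2, 3, … against the prime factors q ∈ {2, 5} of φ(41): g is a generator iff g^(40/q) ≢ 1 for every such q.
g = 2: 2^20 ≡ 1 — hits 1, so not a primitive root.
g = 3: 3^20 ≡ 40; 3^8 ≡ 1 — hits 1, so not a primitive root.
g = 4: 4^20 ≡ 1 — hits 1, so not a primitive root.
g = 5: 5^20 ≡ 1 — hits 1, so not a primitive root.
g = 6: 6^20 ≡ 40; 6^8 ≡ 10 — none is 1, so 6 is a primitive root.
So 6 is the smallest generator of (Z/41Z)^×.

6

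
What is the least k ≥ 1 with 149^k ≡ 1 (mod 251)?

Since 149 ∈ (Z/251Z)^×, its order divides φ(251) = 251 − 1 = 250 = 2 · 5^3.
Divisors of 250: 1, 2, 5, 10, 25, 50, 125, 250.
Test each divisor d:
149^1 ≡ 149 (mod 251)
149^2 ≡ 113 (mod 251)
149^5 ≡ 1 (mod 251) ✓
Therefore the multiplicative order of 149 modulo 251 is 5.

5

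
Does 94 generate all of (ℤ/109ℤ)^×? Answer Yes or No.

No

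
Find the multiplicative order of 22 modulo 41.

40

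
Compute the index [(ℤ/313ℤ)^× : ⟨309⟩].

8

Since 309 ∈ (Z/313Z)^×, its order divides φ(313) = 313 − 1 = 312 = 2^3 · 3 · 13.
Divisors of 312: 1, 2, 3, 4, 6, 8, 12, 13, 24, 26, 39, 52, 78, 104, 156, 312.
Test each divisor d:
309^1 ≡ 309 (mod 313)
309^2 ≡ 16 (mod 313)
309^3 ≡ 249 (mod 313)
309^4 ≡ 256 (mod 313)
309^6 ≡ 27 (mod 313)
309^8 ≡ 119 (mod 313)
309^12 ≡ 103 (mod 313)
309^13 ≡ 214 (mod 313)
309^24 ≡ 280 (mod 313)
309^26 ≡ 98 (mod 313)
309^39 ≡ 1 (mod 313) ✓
So ord_313(309) = 39, hence |⟨309⟩| = 39.
[(Z/313Z)^× : ⟨309⟩] = 312/39 = 8.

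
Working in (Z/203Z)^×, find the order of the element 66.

84

Since 66 ∈ (Z/203Z)^×, its order divides φ(203) = φ(7·29) = (7−1)·(29−1) = 6·28 = 168 = 2^3 · 3 · 7.
Divisors of 168: 1, 2, 3, 4, 6, 7, 8, 12, 14, 21, 24, 28, 42, 56, 84, 168.
Compute 66^d (mod 203) for the divisors d until we hit 1:
66^1 ≡ 66 (mod 203)
66^2 ≡ 93 (mod 203)
66^3 ≡ 48 (mod 203)
66^4 ≡ 123 (mod 203)
66^6 ≡ 71 (mod 203)
66^7 ≡ 17 (mod 203)
66^8 ≡ 107 (mod 203)
66^12 ≡ 169 (mod 203)
66^14 ≡ 86 (mod 203)
66^21 ≡ 41 (mod 203)
66^24 ≡ 141 (mod 203)
66^28 ≡ 88 (mod 203)
66^42 ≡ 57 (mod 203)
66^56 ≡ 30 (mod 203)
66^84 ≡ 1 (mod 203) ✓
Hence ord(66) = 84.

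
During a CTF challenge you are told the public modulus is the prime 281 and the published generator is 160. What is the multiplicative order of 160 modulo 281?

140

By Lagrange's theorem, ord_281(160) divides φ(281) = 281 − 1 = 280 = 2^3 · 5 · 7.
Divisors of 280: 1, 2, 4, 5, 7, 8, 10, 14, 20, 28, 35, 40, 56, 70, 140, 280.
Compute 160^d (mod 281) for the divisors d until we hit 1:
160^1 ≡ 160 (mod 281)
160^2 ≡ 29 (mod 281)
160^4 ≡ 279 (mod 281)
160^5 ≡ 242 (mod 281)
160^7 ≡ 274 (mod 281)
160^8 ≡ 4 (mod 281)
160^10 ≡ 116 (mod 281)
160^14 ≡ 49 (mod 281)
160^20 ≡ 249 (mod 281)
160^28 ≡ 153 (mod 281)
160^35 ≡ 53 (mod 281)
160^40 ≡ 181 (mod 281)
160^56 ≡ 86 (mod 281)
160^70 ≡ 280 (mod 281)
160^140 ≡ 1 (mod 281) ✓
The smallest such exponent is 140, so the order of 160 is 140.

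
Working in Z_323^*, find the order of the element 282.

The order of 282 must divide φ(323) = φ(17·19) = (17−1)·(19−1) = 16·18 = 288 = 2^5 · 3^2.
Divisors of 288: 1, 2, 3, 4, 6, 8, 9, 12, 16, 18, 24, 32, 36, 48, 72, 96, 144, 288.
Test each divisor d:
282^1 ≡ 282 (mod 323)
282^2 ≡ 66 (mod 323)
282^3 ≡ 201 (mod 323)
282^4 ≡ 157 (mod 323)
282^6 ≡ 26 (mod 323)
282^8 ≡ 101 (mod 323)
282^9 ≡ 58 (mod 323)
282^12 ≡ 30 (mod 323)
282^16 ≡ 188 (mod 323)
282^18 ≡ 134 (mod 323)
282^24 ≡ 254 (mod 323)
282^32 ≡ 137 (mod 323)
282^36 ≡ 191 (mod 323)
282^48 ≡ 239 (mod 323)
282^72 ≡ 305 (mod 323)
282^96 ≡ 273 (mod 323)
282^144 ≡ 1 (mod 323) ✓
Hence ord(282) = 144.

144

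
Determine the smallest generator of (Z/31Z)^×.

φ(31) = 31 − 1 = 30 = 2 · 3 · 5.
g is a primitive root iff g^(30/q) ≢ 1 (mod 31) for each prime q ∈ {2, 3, 5}.
g = 2: 2^15 ≡ 1 — hits 1, so not a primitive root.
g = 3: 3^15 ≡ 30; 3^10 ≡ 25; 3^6 ≡ 16 — none is 1, so 3 is a primitive root.
The smallest primitive root modulo 31 is 3.

3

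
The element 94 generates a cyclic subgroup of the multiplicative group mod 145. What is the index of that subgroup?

8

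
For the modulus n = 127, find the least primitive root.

φ(127) = 127 − 1 = 126 = 2 · 3^2 · 7.
g is a primitive root iff g^(126/q) ≢ 1 (mod 127) for each prime q ∈ {2, 3, 7}.
g = 2: 2^63 ≡ 1 — hits 1, so not a primitive root.
g = 3: 3^63 ≡ 126; 3^42 ≡ 107; 3^18 ≡ 4 — none is 1, so 3 is a primitive root.
The smallest primitive root modulo 127 is 3.

3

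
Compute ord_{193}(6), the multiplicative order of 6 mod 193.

ord(6) | φ(193) = 193 − 1 = 192 = 2^6 · 3.
Divisors of 192: 1, 2, 3, 4, 6, 8, 12, 16, 24, 32, 48, 64, 96, 192.
Test each divisor d:
6^1 ≡ 6
6^2 ≡ 36
6^3 ≡ 23
6^4 ≡ 138
6^6 ≡ 143
6^8 ≡ 130
6^12 ≡ 184
6^16 ≡ 109
6^24 ≡ 81
6^32 ≡ 108
6^48 ≡ 192
6^64 ≡ 84
6^96 ≡ 1
Therefore the multiplicative order of 6 modulo 193 is 96.

96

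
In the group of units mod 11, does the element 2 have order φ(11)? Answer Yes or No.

φ(11) = 11 − 1 = 10 = 2 · 5.
2 is a primitive root mod 11 iff 2^(φ(11)/q) ≢ 1 for every prime q | φ(11), i.e. q ∈ {2, 5}.
2^5 ≡ 10 (mod 11)  [q = 2: ≢ 1 ✓]
2^2 ≡ 4 (mod 11)  [q = 5: ≢ 1 ✓]
Every test exponent gives a nontrivial residue, hence 2 generates the full group.

Yes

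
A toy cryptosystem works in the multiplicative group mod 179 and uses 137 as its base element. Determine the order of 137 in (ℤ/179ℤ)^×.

178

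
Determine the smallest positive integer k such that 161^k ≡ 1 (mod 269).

By Lagrange's theorem, ord_269(161) divides φ(269) = 269 − 1 = 268 = 2^2 · 67.
Divisors of 268: 1, 2, 4, 67, 134, 268.
Compute 161^d (mod 269) for the divisors d until we hit 1:
161^1 ≡ 161
161^2 ≡ 97
161^4 ≡ 263
161^67 ≡ 82
161^134 ≡ 268
161^268 ≡ 1
Hence ord(161) = 268.

268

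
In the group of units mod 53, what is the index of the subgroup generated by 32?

1

The order of 32 must divide φ(53) = 53 − 1 = 52 = 2^2 · 13.
Divisors of 52: 1, 2, 4, 13, 26, 52.
Compute 32^d (mod 53) for the divisors d until we hit 1:
32^1 ≡ 32 (mod 53)
32^2 ≡ 17 (mod 53)
32^4 ≡ 24 (mod 53)
32^13 ≡ 30 (mod 53)
32^26 ≡ 52 (mod 53)
32^52 ≡ 1 (mod 53) ✓
So ord_53(32) = 52, hence |⟨32⟩| = 52.
[(Z/53Z)^× : ⟨32⟩] = 52/52 = 1.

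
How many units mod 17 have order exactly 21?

φ(17) = 17 − 1 = 16 = 2^4.
In a cyclic group of order 16, there are φ(d) elements of order d for each divisor d of 16, and zero for non-divisors.
Here 16 is not a multiple of 21, so there are no elements of order 21.

0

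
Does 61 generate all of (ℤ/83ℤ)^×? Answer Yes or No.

No

φ(83) = 83 − 1 = 82 = 2 · 41.
An element g generates (Z/83Z)^× iff g^(82/q) ≢ 1 (mod 83) for each prime q ∈ {2, 41}.
61^41 ≡ 1 (mod 83)  [q = 2: ≡ 1 ✗]
61^2 ≡ 69 (mod 83)  [q = 41: ≢ 1 ✓]
61^41 ≡ 1 shows ord(61) | 41, strictly less than φ(83); not a primitive root.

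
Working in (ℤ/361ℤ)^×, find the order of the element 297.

114

The order of 297 must divide φ(361) = φ(19^2) = 19·(19−1) = 342 = 2 · 3^2 · 19.
Divisors of 342: 1, 2, 3, 6, 9, 18, 19, 38, 57, 114, 171, 342.
Compute 297^d (mod 361) for the divisors d until we hit 1:
297^1 ≡ 297 (mod 361)
297^2 ≡ 125 (mod 361)
297^3 ≡ 303 (mod 361)
297^6 ≡ 115 (mod 361)
297^9 ≡ 189 (mod 361)
297^18 ≡ 343 (mod 361)
297^19 ≡ 69 (mod 361)
297^38 ≡ 68 (mod 361)
297^57 ≡ 360 (mod 361)
297^114 ≡ 1 (mod 361) ✓
Therefore the multiplicative order of 297 modulo 361 is 114.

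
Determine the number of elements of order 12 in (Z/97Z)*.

4

φ(97) = 97 − 1 = 96 = 2^5 · 3.
(Z/97Z)^× is cyclic (|G| = 96); a cyclic group of order m has exactly φ(d) elements of each order d | m, and none otherwise.
12 = 2^2 · 3 divides 96, and φ(12) = 4.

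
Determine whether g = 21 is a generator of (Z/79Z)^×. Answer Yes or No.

φ(79) = 79 − 1 = 78 = 2 · 3 · 13.
Test 21^(78/q) mod 79 for each prime factor q of 78:
21^39 ≡ 1 (mod 79)  [q = 2: ≡ 1 ✗]
21^26 ≡ 1 (mod 79)  [q = 3: ≡ 1 ✗]
21^6 ≡ 8 (mod 79)  [q = 13: ≢ 1 ✓]
The check at q = 2 fails, so 21 generates a proper subgroup.

No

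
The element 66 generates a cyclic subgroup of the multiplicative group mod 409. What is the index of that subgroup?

51

ord(66) | φ(409) = 409 − 1 = 408 = 2^3 · 3 · 17.
Divisors of 408: 1, 2, 3, 4, 6, 8, 12, 17, 24, 34, 51, 68, 102, 136, 204, 408.
Evaluate successive powers at the divisors of 408:
66^1 ≡ 66
66^2 ≡ 266
66^3 ≡ 378
66^4 ≡ 408
66^6 ≡ 143
66^8 ≡ 1
So ord_409(66) = 8, hence |⟨66⟩| = 8.
The index is φ(409) / ord(66) = 408 / 8 = 51.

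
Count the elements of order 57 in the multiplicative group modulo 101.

φ(101) = 101 − 1 = 100 = 2^2 · 5^2.
(Z/101Z)^× is cyclic (|G| = 100); a cyclic group of order m has exactly φ(d) elements of each order d | m, and none otherwise.
57 does not divide 100, so no element of (Z/101Z)^× has order 57.

0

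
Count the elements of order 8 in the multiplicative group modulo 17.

4

φ(17) = 17 − 1 = 16 = 2^4.
In a cyclic group of order 16, there are φ(d) elements of order d for each divisor d of 16, and zero for non-divisors.
8 = 2^3 divides 16, and φ(8) = 4.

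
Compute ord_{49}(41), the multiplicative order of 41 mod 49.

Since 41 ∈ (Z/49Z)^×, its order divides φ(49) = φ(7^2) = 7·(7−1) = 42 = 2 · 3 · 7.
Divisors of 42: 1, 2, 3, 6, 7, 14, 21, 42.
Compute 41^d (mod 49) for the divisors d until we hit 1:
41^1 ≡ 41 (mod 49)
41^2 ≡ 15 (mod 49)
41^3 ≡ 27 (mod 49)
41^6 ≡ 43 (mod 49)
41^7 ≡ 48 (mod 49)
41^14 ≡ 1 (mod 49) ✓
So ord_49(41) = 14.

14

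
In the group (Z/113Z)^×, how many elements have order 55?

0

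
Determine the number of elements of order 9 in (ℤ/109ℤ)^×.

φ(109) = 109 − 1 = 108 = 2^2 · 3^3.
Since (Z/109Z)^× is cyclic of order 108, the number of elements of order d is φ(d) when d | 108 and 0 otherwise.
9 = 3^2 divides 108, and φ(9) = 6.

6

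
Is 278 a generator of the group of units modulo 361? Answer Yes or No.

No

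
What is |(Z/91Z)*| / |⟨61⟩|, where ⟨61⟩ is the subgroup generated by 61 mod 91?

Since 61 ∈ (Z/91Z)^×, its order divides φ(91) = φ(7·13) = (7−1)·(13−1) = 6·12 = 72 = 2^3 · 3^2.
Divisors of 72: 1, 2, 3, 4, 6, 8, 9, 12, 18, 24, 36, 72.
Compute 61^d (mod 91) for the divisors d until we hit 1:
61^1 ≡ 61 (mod 91)
61^2 ≡ 81 (mod 91)
61^3 ≡ 27 (mod 91)
61^4 ≡ 9 (mod 91)
61^6 ≡ 1 (mod 91) ✓
The order of 61 is 6, so the subgroup it generates has 6 elements.
Index = |(Z/91Z)^×| / |⟨61⟩| = 72 / 6 = 12.

12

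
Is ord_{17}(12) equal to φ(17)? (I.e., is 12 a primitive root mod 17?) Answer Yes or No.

Yes

φ(17) = 17 − 1 = 16 = 2^4.
12 is a primitive root mod 17 iff 12^(φ(17)/q) ≢ 1 for every prime q | φ(17), i.e. q ∈ {2}.
12^8 ≡ 16 (mod 17)  [q = 2: ≢ 1 ✓]
Every test exponent gives a nontrivial residue, hence 12 generates the full group.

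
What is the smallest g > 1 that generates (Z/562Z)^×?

3

φ(562) = φ(2)·φ(281) = 1·280 = 280 = 2^3 · 5 · 7.
Test candidates g = 2, 3, … against the prime factors q ∈ {2, 5, 7} of φ(562): g is a generator iff g^(280/q) ≢ 1 for every such q.
g = 2: gcd(2, 562) = 2 > 1, not a unit — skip.
g = 3: 3^140 ≡ 561; 3^56 ≡ 367; 3^40 ≡ 249 — none is 1, so 3 is a primitive root.
The smallest primitive root modulo 562 is 3.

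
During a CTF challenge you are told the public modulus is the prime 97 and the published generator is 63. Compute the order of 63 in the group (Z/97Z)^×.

32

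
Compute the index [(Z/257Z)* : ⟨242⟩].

8

ord(242) | φ(257) = 257 − 1 = 256 = 2^8.
Divisors of 256: 1, 2, 4, 8, 16, 32, 64, 128, 256.
Test each divisor d:
242^1 ≡ 242 (mod 257)
242^2 ≡ 225 (mod 257)
242^4 ≡ 253 (mod 257)
242^8 ≡ 16 (mod 257)
242^16 ≡ 256 (mod 257)
242^32 ≡ 1 (mod 257) ✓
Thus |⟨242⟩| = ord(242) = 32.
Index = |(Z/257Z)^×| / |⟨242⟩| = 256 / 32 = 8.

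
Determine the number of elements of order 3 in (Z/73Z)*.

2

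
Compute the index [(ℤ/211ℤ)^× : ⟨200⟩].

3

The order of 200 must divide φ(211) = 211 − 1 = 210 = 2 · 3 · 5 · 7.
Divisors of 210: 1, 2, 3, 5, 6, 7, 10, 14, 15, 21, 30, 35, 42, 70, 105, 210.
Check 200^d mod 211 for each divisor in increasing order:
200^1 ≡ 200 (mod 211)
200^2 ≡ 121 (mod 211)
200^3 ≡ 146 (mod 211)
200^5 ≡ 153 (mod 211)
200^6 ≡ 5 (mod 211)
200^7 ≡ 156 (mod 211)
200^10 ≡ 199 (mod 211)
200^14 ≡ 71 (mod 211)
200^15 ≡ 63 (mod 211)
200^21 ≡ 104 (mod 211)
200^30 ≡ 171 (mod 211)
200^35 ≡ 210 (mod 211)
200^42 ≡ 55 (mod 211)
200^70 ≡ 1 (mod 211) ✓
The order of 200 is 70, so the subgroup it generates has 70 elements.
The index is φ(211) / ord(200) = 210 / 70 = 3.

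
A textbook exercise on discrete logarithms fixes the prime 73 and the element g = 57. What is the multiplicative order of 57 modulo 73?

By Lagrange's theorem, ord_73(57) divides φ(73) = 73 − 1 = 72 = 2^3 · 3^2.
Divisors of 72: 1, 2, 3, 4, 6, 8, 9, 12, 18, 24, 36, 72.
Check 57^d mod 73 for each divisor in increasing order:
57^1 ≡ 57 (mod 73)
57^2 ≡ 37 (mod 73)
57^3 ≡ 65 (mod 73)
57^4 ≡ 55 (mod 73)
57^6 ≡ 64 (mod 73)
57^8 ≡ 32 (mod 73)
57^9 ≡ 72 (mod 73)
57^12 ≡ 8 (mod 73)
57^18 ≡ 1 (mod 73) ✓
Therefore the multiplicative order of 57 modulo 73 is 18.

18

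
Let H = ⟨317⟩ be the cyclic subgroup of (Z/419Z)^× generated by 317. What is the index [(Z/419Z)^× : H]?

19

By Lagrange's theorem, ord_419(317) divides φ(419) = 419 − 1 = 418 = 2 · 11 · 19.
Divisors of 418: 1, 2, 11, 19, 22, 38, 209, 418.
Evaluate successive powers at the divisors of 418:
317^1 ≡ 317 (mod 419)
317^2 ≡ 348 (mod 419)
317^11 ≡ 418 (mod 419)
317^19 ≡ 250 (mod 419)
317^22 ≡ 1 (mod 419) ✓
So ord_419(317) = 22, hence |⟨317⟩| = 22.
Index = |(Z/419Z)^×| / |⟨317⟩| = 418 / 22 = 19.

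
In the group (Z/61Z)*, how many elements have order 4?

φ(61) = 61 − 1 = 60 = 2^2 · 3 · 5.
Since (Z/61Z)^× is cyclic of order 60, the number of elements of order d is φ(d) when d | 60 and 0 otherwise.
4 = 2^2 divides 60, and φ(4) = 2.

2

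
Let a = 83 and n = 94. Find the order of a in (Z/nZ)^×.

23

By Lagrange's theorem, ord_94(83) divides φ(94) = φ(2)·φ(47) = 1·46 = 46 = 2 · 23.
Divisors of 46: 1, 2, 23, 46.
Test each divisor d:
83^1 ≡ 83
83^2 ≡ 27
83^23 ≡ 1
So ord_94(83) = 23.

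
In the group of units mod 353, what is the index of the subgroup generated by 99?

2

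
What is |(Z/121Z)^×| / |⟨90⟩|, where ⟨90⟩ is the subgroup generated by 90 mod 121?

1

Since 90 ∈ (Z/121Z)^×, its order divides φ(121) = φ(11^2) = 11·(11−1) = 110 = 2 · 5 · 11.
Divisors of 110: 1, 2, 5, 10, 11, 22, 55, 110.
Test each divisor d:
90^1 ≡ 90
90^2 ≡ 114
90^5 ≡ 54
90^10 ≡ 12
90^11 ≡ 112
90^22 ≡ 81
90^55 ≡ 120
90^110 ≡ 1
So ord_121(90) = 110, hence |⟨90⟩| = 110.
The index is φ(121) / ord(90) = 110 / 110 = 1.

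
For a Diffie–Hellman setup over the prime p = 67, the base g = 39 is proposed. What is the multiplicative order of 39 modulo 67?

33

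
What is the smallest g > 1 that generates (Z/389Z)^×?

2

φ(389) = 389 − 1 = 388 = 2^2 · 97.
Test candidates g = 2, 3, … against the prime factors q ∈ {2, 97} of φ(389): g is a generator iff g^(388/q) ≢ 1 for every such q.
g = 2: 2^194 ≡ 388; 2^4 ≡ 16 — none is 1, so 2 is a primitive root.
The smallest primitive root modulo 389 is 2.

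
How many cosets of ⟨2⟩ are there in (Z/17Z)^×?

2

By Lagrange's theorem, ord_17(2) divides φ(17) = 17 − 1 = 16 = 2^4.
Divisors of 16: 1, 2, 4, 8, 16.
Check 2^d mod 17 for each divisor in increasing order:
2^1 ≡ 2 (mod 17)
2^2 ≡ 4 (mod 17)
2^4 ≡ 16 (mod 17)
2^8 ≡ 1 (mod 17) ✓
The order of 2 is 8, so the subgroup it generates has 8 elements.
Index = |(Z/17Z)^×| / |⟨2⟩| = 16 / 8 = 2.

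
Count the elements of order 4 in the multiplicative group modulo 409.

2

φ(409) = 409 − 1 = 408 = 2^3 · 3 · 17.
(Z/409Z)^× is cyclic (|G| = 408); a cyclic group of order m has exactly φ(d) elements of each order d | m, and none otherwise.
4 = 2^2 divides 408, and φ(4) = 2.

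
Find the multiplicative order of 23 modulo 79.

3

The order of 23 must divide φ(79) = 79 − 1 = 78 = 2 · 3 · 13.
Divisors of 78: 1, 2, 3, 6, 13, 26, 39, 78.
Compute 23^d (mod 79) for the divisors d until we hit 1:
23^1 ≡ 23 (mod 79)
23^2 ≡ 55 (mod 79)
23^3 ≡ 1 (mod 79) ✓
Hence ord(23) = 3.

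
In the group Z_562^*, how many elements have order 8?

4

φ(562) = φ(2)·φ(281) = 1·280 = 280 = 2^3 · 5 · 7.
Since (Z/562Z)^× is cyclic of order 280, the number of elements of order d is φ(d) when d | 280 and 0 otherwise.
8 = 2^3 divides 280, and φ(8) = 4.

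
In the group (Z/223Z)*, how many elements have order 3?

φ(223) = 223 − 1 = 222 = 2 · 3 · 37.
(Z/223Z)^× is cyclic (|G| = 222); a cyclic group of order m has exactly φ(d) elements of each order d | m, and none otherwise.
3 | 222, and φ(3) = 3 − 1 = 2.

2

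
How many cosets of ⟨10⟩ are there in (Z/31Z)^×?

2

By Lagrange's theorem, ord_31(10) divides φ(31) = 31 − 1 = 30 = 2 · 3 · 5.
Divisors of 30: 1, 2, 3, 5, 6, 10, 15, 30.
Evaluate successive powers at the divisors of 30:
10^1 ≡ 10
10^2 ≡ 7
10^3 ≡ 8
10^5 ≡ 25
10^6 ≡ 2
10^10 ≡ 5
10^15 ≡ 1
Thus |⟨10⟩| = ord(10) = 15.
[(Z/31Z)^× : ⟨10⟩] = 30/15 = 2.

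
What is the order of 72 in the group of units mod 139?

ord(72) | φ(139) = 139 − 1 = 138 = 2 · 3 · 23.
Divisors of 138: 1, 2, 3, 6, 23, 46, 69, 138.
Evaluate successive powers at the divisors of 138:
72^1 ≡ 72 (mod 139)
72^2 ≡ 41 (mod 139)
72^3 ≡ 33 (mod 139)
72^6 ≡ 116 (mod 139)
72^23 ≡ 97 (mod 139)
72^46 ≡ 96 (mod 139)
72^69 ≡ 138 (mod 139)
72^138 ≡ 1 (mod 139) ✓
So ord_139(72) = 138.

138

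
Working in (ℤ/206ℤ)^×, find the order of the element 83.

51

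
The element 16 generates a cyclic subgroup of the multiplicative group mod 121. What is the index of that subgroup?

2

By Lagrange's theorem, ord_121(16) divides φ(121) = φ(11^2) = 11·(11−1) = 110 = 2 · 5 · 11.
Divisors of 110: 1, 2, 5, 10, 11, 22, 55, 110.
Check 16^d mod 121 for each divisor in increasing order:
16^1 ≡ 16
16^2 ≡ 14
16^5 ≡ 111
16^10 ≡ 100
16^11 ≡ 27
16^22 ≡ 3
16^55 ≡ 1
Thus |⟨16⟩| = ord(16) = 55.
The index is φ(121) / ord(16) = 110 / 55 = 2.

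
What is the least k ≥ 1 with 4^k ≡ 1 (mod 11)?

5

By Lagrange's theorem, ord_11(4) divides φ(11) = 11 − 1 = 10 = 2 · 5.
Divisors of 10: 1, 2, 5, 10.
Test each divisor d:
4^1 ≡ 4 (mod 11)
4^2 ≡ 5 (mod 11)
4^5 ≡ 1 (mod 11) ✓
Therefore the multiplicative order of 4 modulo 11 is 5.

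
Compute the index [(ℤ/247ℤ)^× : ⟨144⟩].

ord(144) | φ(247) = φ(13·19) = (13−1)·(19−1) = 12·18 = 216 = 2^3 · 3^3.
Divisors of 216: 1, 2, 3, 4, 6, 8, 9, 12, 18, 24, 27, 36, 54, 72, 108, 216.
Test each divisor d:
144^1 ≡ 144 (mod 247)
144^2 ≡ 235 (mod 247)
144^3 ≡ 1 (mod 247) ✓
The order of 144 is 3, so the subgroup it generates has 3 elements.
The index is φ(247) / ord(144) = 216 / 3 = 72.

72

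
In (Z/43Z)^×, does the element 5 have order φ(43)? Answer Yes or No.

Yes

φ(43) = 43 − 1 = 42 = 2 · 3 · 7.
Test 5^(42/q) mod 43 for each prime factor q of 42:
5^21 ≡ 42 (mod 43)  [q = 2: ≢ 1 ✓]
5^14 ≡ 36 (mod 43)  [q = 3: ≢ 1 ✓]
5^6 ≡ 16 (mod 43)  [q = 7: ≢ 1 ✓]
Every test exponent gives a nontrivial residue, hence 5 generates the full group.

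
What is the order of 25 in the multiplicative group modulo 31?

The order of 25 must divide φ(31) = 31 − 1 = 30 = 2 · 3 · 5.
Divisors of 30: 1, 2, 3, 5, 6, 10, 15, 30.
Evaluate successive powers at the divisors of 30:
25^1 ≡ 25 (mod 31)
25^2 ≡ 5 (mod 31)
25^3 ≡ 1 (mod 31) ✓
So ord_31(25) = 3.

3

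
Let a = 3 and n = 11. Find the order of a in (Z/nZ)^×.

5

The order of 3 must divide φ(11) = 11 − 1 = 10 = 2 · 5.
Divisors of 10: 1, 2, 5, 10.
Test each divisor d:
3^1 ≡ 3 (mod 11)
3^2 ≡ 9 (mod 11)
3^5 ≡ 1 (mod 11) ✓
The smallest such exponent is 5, so the order of 3 is 5.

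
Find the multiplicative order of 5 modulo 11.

5

The order of 5 must divide φ(11) = 11 − 1 = 10 = 2 · 5.
Divisors of 10: 1, 2, 5, 10.
Test each divisor d:
5^1 ≡ 5 (mod 11)
5^2 ≡ 3 (mod 11)
5^5 ≡ 1 (mod 11) ✓
Hence ord(5) = 5.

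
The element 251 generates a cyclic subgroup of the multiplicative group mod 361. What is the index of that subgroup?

2

Since 251 ∈ (Z/361Z)^×, its order divides φ(361) = φ(19^2) = 19·(19−1) = 342 = 2 · 3^2 · 19.
Divisors of 342: 1, 2, 3, 6, 9, 18, 19, 38, 57, 114, 171, 342.
Check 251^d mod 361 for each divisor in increasing order:
251^1 ≡ 251 (mod 361)
251^2 ≡ 187 (mod 361)
251^3 ≡ 7 (mod 361)
251^6 ≡ 49 (mod 361)
251^9 ≡ 343 (mod 361)
251^18 ≡ 324 (mod 361)
251^19 ≡ 99 (mod 361)
251^38 ≡ 54 (mod 361)
251^57 ≡ 292 (mod 361)
251^114 ≡ 68 (mod 361)
251^171 ≡ 1 (mod 361) ✓
The order of 251 is 171, so the subgroup it generates has 171 elements.
Index = |(Z/361Z)^×| / |⟨251⟩| = 342 / 171 = 2.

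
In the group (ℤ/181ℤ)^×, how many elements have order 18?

6

φ(181) = 181 − 1 = 180 = 2^2 · 3^2 · 5.
(Z/181Z)^× is cyclic (|G| = 180); a cyclic group of order m has exactly φ(d) elements of each order d | m, and none otherwise.
18 = 2 · 3^2 divides 180, and φ(18) = 6.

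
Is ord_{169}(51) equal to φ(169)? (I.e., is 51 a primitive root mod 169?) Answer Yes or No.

φ(169) = φ(13^2) = 13·(13−1) = 156 = 2^2 · 3 · 13.
An element g generates (Z/169Z)^× iff g^(156/q) ≢ 1 (mod 169) for each prime q ∈ {2, 3, 13}.
51^78 ≡ 1 (mod 169)  [q = 2: ≡ 1 ✗]
51^52 ≡ 1 (mod 169)  [q = 3: ≡ 1 ✗]
51^12 ≡ 53 (mod 169)  [q = 13: ≢ 1 ✓]
Since 51^78 ≡ 1, the order of 51 divides 78 < 156, so 51 is not a primitive root.

No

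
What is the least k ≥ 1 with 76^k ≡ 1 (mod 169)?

Since 76 ∈ (Z/169Z)^×, its order divides φ(169) = φ(13^2) = 13·(13−1) = 156 = 2^2 · 3 · 13.
Divisors of 156: 1, 2, 3, 4, 6, 12, 13, 26, 39, 52, 78, 156.
Check 76^d mod 169 for each divisor in increasing order:
76^1 ≡ 76
76^2 ≡ 30
76^3 ≡ 83
76^4 ≡ 55
76^6 ≡ 129
76^12 ≡ 79
76^13 ≡ 89
76^26 ≡ 147
76^39 ≡ 70
76^52 ≡ 146
76^78 ≡ 168
76^156 ≡ 1
The smallest such exponent is 156, so the order of 76 is 156.

156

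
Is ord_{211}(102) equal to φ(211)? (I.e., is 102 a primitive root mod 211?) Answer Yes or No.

φ(211) = 211 − 1 = 210 = 2 · 3 · 5 · 7.
An element g generates (Z/211Z)^× iff g^(210/q) ≢ 1 (mod 211) for each prime q ∈ {2, 3, 5, 7}.
102^105 ≡ 210 (mod 211)  [q = 2: ≢ 1 ✓]
102^70 ≡ 1 (mod 211)  [q = 3: ≡ 1 ✗]
102^42 ≡ 188 (mod 211)  [q = 5: ≢ 1 ✓]
102^30 ≡ 199 (mod 211)  [q = 7: ≢ 1 ✓]
Since 102^70 ≡ 1, the order of 102 divides 70 < 210, so 102 is not a primitive root.

No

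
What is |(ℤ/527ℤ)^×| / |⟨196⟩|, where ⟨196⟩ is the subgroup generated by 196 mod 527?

The order of 196 must divide φ(527) = φ(17·31) = (17−1)·(31−1) = 16·30 = 480 = 2^5 · 3 · 5.
Divisors of 480: 1, 2, 3, 4, 5, 6, 8, 10, 12, 15, 16, 20, 24, 30, 32, 40, 48, 60, 80, 96, 120, 160, 240, 480.
Check 196^d mod 527 for each divisor in increasing order:
196^1 ≡ 196
196^2 ≡ 472
196^3 ≡ 287
196^4 ≡ 390
196^5 ≡ 25
196^6 ≡ 157
196^8 ≡ 324
196^10 ≡ 98
196^12 ≡ 407
196^15 ≡ 342
196^16 ≡ 103
196^20 ≡ 118
196^24 ≡ 171
196^30 ≡ 497
196^32 ≡ 69
196^40 ≡ 222
196^48 ≡ 256
196^60 ≡ 373
196^80 ≡ 273
196^96 ≡ 188
196^120 ≡ 1
So ord_527(196) = 120, hence |⟨196⟩| = 120.
[(Z/527Z)^× : ⟨196⟩] = 480/120 = 4.

4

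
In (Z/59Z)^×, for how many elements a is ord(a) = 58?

φ(59) = 59 − 1 = 58 = 2 · 29.
(Z/59Z)^× is cyclic (|G| = 58); a cyclic group of order m has exactly φ(d) elements of each order d | m, and none otherwise.
58 = 2 · 29 divides 58, and φ(58) = 28.

28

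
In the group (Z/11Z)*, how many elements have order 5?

φ(11) = 11 − 1 = 10 = 2 · 5.
(Z/11Z)^× is cyclic (|G| = 10); a cyclic group of order m has exactly φ(d) elements of each order d | m, and none otherwise.
5 | 10, and φ(5) = 5 − 1 = 4.

4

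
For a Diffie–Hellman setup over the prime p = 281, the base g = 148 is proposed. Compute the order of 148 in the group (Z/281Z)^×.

280

Since 148 ∈ (Z/281Z)^×, its order divides φ(281) = 281 − 1 = 280 = 2^3 · 5 · 7.
Divisors of 280: 1, 2, 4, 5, 7, 8, 10, 14, 20, 28, 35, 40, 56, 70, 140, 280.
Evaluate successive powers at the divisors of 280:
148^1 ≡ 148
148^2 ≡ 267
148^4 ≡ 196
148^5 ≡ 65
148^7 ≡ 214
148^8 ≡ 200
148^10 ≡ 10
148^14 ≡ 274
148^20 ≡ 100
148^28 ≡ 49
148^35 ≡ 89
148^40 ≡ 165
148^56 ≡ 153
148^70 ≡ 53
148^140 ≡ 280
148^280 ≡ 1
So ord_281(148) = 280.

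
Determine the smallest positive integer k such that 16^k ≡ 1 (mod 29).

7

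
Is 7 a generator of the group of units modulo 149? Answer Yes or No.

No

φ(149) = 149 − 1 = 148 = 2^2 · 37.
An element g generates (Z/149Z)^× iff g^(148/q) ≢ 1 (mod 149) for each prime q ∈ {2, 37}.
7^74 ≡ 1 (mod 149)  [q = 2: ≡ 1 ✗]
7^4 ≡ 17 (mod 149)  [q = 37: ≢ 1 ✓]
Since 7^74 ≡ 1, the order of 7 divides 74 < 148, so 7 is not a primitive root.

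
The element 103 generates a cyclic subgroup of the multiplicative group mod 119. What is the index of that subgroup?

The order of 103 must divide φ(119) = φ(7·17) = (7−1)·(17−1) = 6·16 = 96 = 2^5 · 3.
Divisors of 96: 1, 2, 3, 4, 6, 8, 12, 16, 24, 32, 48, 96.
Check 103^d mod 119 for each divisor in increasing order:
103^1 ≡ 103 (mod 119)
103^2 ≡ 18 (mod 119)
103^3 ≡ 69 (mod 119)
103^4 ≡ 86 (mod 119)
103^6 ≡ 1 (mod 119) ✓
Thus |⟨103⟩| = ord(103) = 6.
Index = |(Z/119Z)^×| / |⟨103⟩| = 96 / 6 = 16.

16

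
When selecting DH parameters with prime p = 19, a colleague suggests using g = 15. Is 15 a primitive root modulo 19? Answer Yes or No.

Yes

φ(19) = 19 − 1 = 18 = 2 · 3^2.
An element g generates (Z/19Z)^× iff g^(18/q) ≢ 1 (mod 19) for each prime q ∈ {2, 3}.
15^9 ≡ 18 (mod 19)  [q = 2: ≢ 1 ✓]
15^6 ≡ 11 (mod 19)  [q = 3: ≢ 1 ✓]
Every test exponent gives a nontrivial residue, hence 15 generates the full group.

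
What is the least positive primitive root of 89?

φ(89) = 89 − 1 = 88 = 2^3 · 11.
Test candidates g = 2, 3, … against the prime factors q ∈ {2, 11} of φ(89): g is a generator iff g^(88/q) ≢ 1 for every such q.
g = 2: 2^44 ≡ 1 — hits 1, so not a primitive root.
g = 3: 3^44 ≡ 88; 3^8 ≡ 64 — none is 1, so 3 is a primitive root.
The smallest primitive root modulo 89 is 3.

3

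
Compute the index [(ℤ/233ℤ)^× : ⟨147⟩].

The order of 147 must divide φ(233) = 233 − 1 = 232 = 2^3 · 29.
Divisors of 232: 1, 2, 4, 8, 29, 58, 116, 232.
Check 147^d mod 233 for each divisor in increasing order:
147^1 ≡ 147 (mod 233)
147^2 ≡ 173 (mod 233)
147^4 ≡ 105 (mod 233)
147^8 ≡ 74 (mod 233)
147^29 ≡ 12 (mod 233)
147^58 ≡ 144 (mod 233)
147^116 ≡ 232 (mod 233)
147^232 ≡ 1 (mod 233) ✓
Thus |⟨147⟩| = ord(147) = 232.
The index is φ(233) / ord(147) = 232 / 232 = 1.

1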